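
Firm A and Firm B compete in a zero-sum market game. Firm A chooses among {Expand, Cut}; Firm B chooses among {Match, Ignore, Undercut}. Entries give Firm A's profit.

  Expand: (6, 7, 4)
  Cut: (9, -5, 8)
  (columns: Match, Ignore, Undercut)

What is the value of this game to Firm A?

19/4

Row minima: Expand → 4, Cut → -5; maximin = 4.
Column maxima: Match → 9, Ignore → 7, Undercut → 8; minimax = 7.
4 ≠ 7, so there is no saddle point; optimal play is mixed.
Match is strictly dominated by Undercut (it gives Firm A strictly more in every row), so Firm B never plays it.
On the remaining 2×2 (Expand, Cut vs Ignore, Undercut):
Let Firm A play Expand with probability p. Expected payoff against Ignore: 7p + (-5)(1−p) = 12p − 5; against Undercut: 4p + 8(1−p) = −4p + 8.
Setting these equal: 12p − 5 = −4p + 8 ⇒ 16p = 13 ⇒ p = 13/16, and the value is (12)·(13/16) − 5 = 19/4.
For Firm B: with q = P(Ignore), equating Expand's and Cut's payoffs gives 3q + 4 = −13q + 8 ⇒ q = 1/4.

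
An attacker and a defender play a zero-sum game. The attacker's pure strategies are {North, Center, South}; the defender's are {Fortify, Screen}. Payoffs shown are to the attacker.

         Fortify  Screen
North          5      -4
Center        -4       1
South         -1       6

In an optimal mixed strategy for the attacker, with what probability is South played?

Row minima: North → -4, Center → -4, South → -1; maximin = -1.
Column maxima: Fortify → 5, Screen → 6; minimax = 5.
-1 ≠ 5, so there is no saddle point; optimal play is mixed.
Center is strictly dominated by South, so the attacker never plays it.
On the remaining 2×2 (North, South vs Fortify, Screen):
Let the attacker play North with probability p. Expected payoff against Fortify: 5p + (-1)(1−p) = 6p − 1; against Screen: (-4)p + 6(1−p) = −10p + 6.
Setting these equal: 6p − 1 = −10p + 6 ⇒ 16p = 7 ⇒ p = 7/16, and the value is (6)·(7/16) − 1 = 13/8.
For the defender: with q = P(Fortify), equating North's and South's payoffs gives 9q − 4 = −7q + 6 ⇒ q = 5/8.

9/16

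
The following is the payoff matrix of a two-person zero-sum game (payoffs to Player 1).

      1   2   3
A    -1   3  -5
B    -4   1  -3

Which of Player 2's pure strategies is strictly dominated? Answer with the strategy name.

1 holds Player 1's payoff strictly below 2 in every row: -1 < 3, -4 < 1.
So 2 is strictly dominated for Player 2.

2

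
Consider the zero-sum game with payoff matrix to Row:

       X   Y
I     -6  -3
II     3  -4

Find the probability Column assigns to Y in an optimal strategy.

9/10

Row minima: I → -6, II → -4; maximin = -4.
Column maxima: X → 3, Y → -3; minimax = -3.
-4 ≠ -3, so there is no saddle point; optimal play is mixed.
Let Row play I with probability p. Expected payoff against X: (-6)p + 3(1−p) = −9p + 3; against Y: (-3)p + (-4)(1−p) = p − 4.
Setting these equal: −9p + 3 = p − 4 ⇒ −10p = -7 ⇒ p = 7/10, and the value is (-9)·(7/10) + 3 = -33/10.
For Column: with q = P(X), equating I's and II's payoffs gives −3q − 3 = 7q − 4 ⇒ q = 1/10.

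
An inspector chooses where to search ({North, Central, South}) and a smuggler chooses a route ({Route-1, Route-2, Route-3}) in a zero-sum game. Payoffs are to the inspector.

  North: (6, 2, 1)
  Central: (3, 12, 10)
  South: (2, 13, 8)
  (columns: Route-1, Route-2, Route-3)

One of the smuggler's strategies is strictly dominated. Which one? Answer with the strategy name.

Route-3 holds the inspector's payoff strictly below Route-2 in every row: 1 < 2, 10 < 12, 8 < 13.
So Route-2 is strictly dominated for the smuggler.

Route-2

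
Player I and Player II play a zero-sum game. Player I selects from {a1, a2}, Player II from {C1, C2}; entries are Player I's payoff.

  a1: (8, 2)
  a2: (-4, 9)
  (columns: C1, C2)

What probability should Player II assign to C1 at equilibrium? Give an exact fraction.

7/19

Row minima: a1 → 2, a2 → -4; maximin = 2.
Column maxima: C1 → 8, C2 → 9; minimax = 8.
2 ≠ 8, so there is no saddle point; optimal play is mixed.
Let Player I play a1 with probability p. Expected payoff against C1: 8p + (-4)(1−p) = 12p − 4; against C2: 2p + 9(1−p) = −7p + 9.
Setting these equal: 12p − 4 = −7p + 9 ⇒ 19p = 13 ⇒ p = 13/19, and the value is (12)·(13/19) − 4 = 80/19.
For Player II: with q = P(C1), equating a1's and a2's payoffs gives 6q + 2 = −13q + 9 ⇒ q = 7/19.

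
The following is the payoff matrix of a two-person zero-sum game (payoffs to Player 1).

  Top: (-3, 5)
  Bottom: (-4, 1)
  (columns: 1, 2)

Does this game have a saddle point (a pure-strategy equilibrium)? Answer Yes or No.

Yes

Row minima: Top → -3, Bottom → -4; maximin = -3.
Column maxima: 1 → -3, 2 → 5; minimax = -3.
maximin = minimax = -3, so a saddle point exists.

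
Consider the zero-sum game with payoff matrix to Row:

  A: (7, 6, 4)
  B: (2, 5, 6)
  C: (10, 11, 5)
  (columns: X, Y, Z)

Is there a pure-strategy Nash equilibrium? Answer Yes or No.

No

Row minima: A → 4, B → 2, C → 5; maximin = 5.
Column maxima: X → 10, Y → 11, Z → 6; minimax = 6.
5 ≠ 6, so no pure-strategy equilibrium exists.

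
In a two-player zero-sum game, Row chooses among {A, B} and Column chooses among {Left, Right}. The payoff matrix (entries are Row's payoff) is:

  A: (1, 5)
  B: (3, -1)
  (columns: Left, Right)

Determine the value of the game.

2

Row minima: A → 1, B → -1; maximin = 1.
Column maxima: Left → 3, Right → 5; minimax = 3.
1 ≠ 3, so there is no saddle point; optimal play is mixed.
Let Row play A with probability p. Expected payoff against Left: 1p + 3(1−p) = −2p + 3; against Right: 5p + (-1)(1−p) = 6p − 1.
Setting these equal: −2p + 3 = 6p − 1 ⇒ −8p = -4 ⇒ p = 1/2, and the value is (-2)·(1/2) + 3 = 2.
For Column: with q = P(Left), equating A's and B's payoffs gives −4q + 5 = 4q − 1 ⇒ q = 3/4.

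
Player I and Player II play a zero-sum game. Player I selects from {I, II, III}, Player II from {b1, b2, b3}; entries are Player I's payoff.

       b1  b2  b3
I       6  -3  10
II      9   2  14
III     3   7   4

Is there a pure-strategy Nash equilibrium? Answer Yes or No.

No

Row minima: I → -3, II → 2, III → 3; maximin = 3.
Column maxima: b1 → 9, b2 → 7, b3 → 14; minimax = 7.
3 ≠ 7, so no pure-strategy equilibrium exists.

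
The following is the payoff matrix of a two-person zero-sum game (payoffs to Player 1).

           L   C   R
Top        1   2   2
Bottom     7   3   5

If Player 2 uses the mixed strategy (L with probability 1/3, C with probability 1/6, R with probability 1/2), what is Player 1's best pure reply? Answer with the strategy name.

Expected payoff of Top: (1/3)·1 + (1/6)·2 + (1/2)·2 = 5/3.
Expected payoff of Bottom: (1/3)·7 + (1/6)·3 + (1/2)·5 = 16/3.
The largest is 16/3, so Player 1's best response is Bottom.

Bottom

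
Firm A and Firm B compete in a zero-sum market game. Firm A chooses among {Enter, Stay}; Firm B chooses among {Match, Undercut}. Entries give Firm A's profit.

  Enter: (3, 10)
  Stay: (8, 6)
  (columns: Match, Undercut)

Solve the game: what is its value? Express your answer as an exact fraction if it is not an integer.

62/9

Row minima: Enter → 3, Stay → 6; maximin = 6.
Column maxima: Match → 8, Undercut → 10; minimax = 8.
6 ≠ 8, so there is no saddle point; optimal play is mixed.
Let Firm A play Enter with probability p. Expected payoff against Match: 3p + 8(1−p) = −5p + 8; against Undercut: 10p + 6(1−p) = 4p + 6.
Setting these equal: −5p + 8 = 4p + 6 ⇒ −9p = -2 ⇒ p = 2/9, and the value is (-5)·(2/9) + 8 = 62/9.
For Firm B: with q = P(Match), equating Enter's and Stay's payoffs gives −7q + 10 = 2q + 6 ⇒ q = 4/9.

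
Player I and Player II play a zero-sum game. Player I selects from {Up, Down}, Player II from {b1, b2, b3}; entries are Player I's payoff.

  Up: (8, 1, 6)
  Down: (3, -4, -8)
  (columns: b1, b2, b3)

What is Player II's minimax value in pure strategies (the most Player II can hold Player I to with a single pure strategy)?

Column maxima: b1 → 8, b2 → 1, b3 → 6.
The smallest of these is 1.

1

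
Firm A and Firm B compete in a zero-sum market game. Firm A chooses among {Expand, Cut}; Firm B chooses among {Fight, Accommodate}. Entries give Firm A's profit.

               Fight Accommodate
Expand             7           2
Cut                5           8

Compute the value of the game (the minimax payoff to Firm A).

Row minima: Expand → 2, Cut → 5; maximin = 5.
Column maxima: Fight → 7, Accommodate → 8; minimax = 7.
5 ≠ 7, so there is no saddle point; optimal play is mixed.
Let Firm A play Expand with probability p. Expected payoff against Fight: 7p + 5(1−p) = 2p + 5; against Accommodate: 2p + 8(1−p) = −6p + 8.
Setting these equal: 2p + 5 = −6p + 8 ⇒ 8p = 3 ⇒ p = 3/8, and the value is (2)·(3/8) + 5 = 23/4.
For Firm B: with q = P(Fight), equating Expand's and Cut's payoffs gives 5q + 2 = −3q + 8 ⇒ q = 3/4.

23/4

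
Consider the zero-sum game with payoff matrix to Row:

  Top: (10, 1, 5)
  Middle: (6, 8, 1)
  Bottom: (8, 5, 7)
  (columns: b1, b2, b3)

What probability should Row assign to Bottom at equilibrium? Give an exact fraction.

Row minima: Top → 1, Middle → 1, Bottom → 5; maximin = 5.
Column maxima: b1 → 10, b2 → 8, b3 → 7; minimax = 7.
5 ≠ 7, so there is no saddle point; optimal play is mixed.
b1 is strictly dominated by b3 (it gives Row strictly more in every row), so Column never plays it.
With b1 eliminated, Top is strictly dominated by Bottom (Bottom gives Row strictly more in every remaining column), so Row never plays it.
On the remaining 2×2 (Middle, Bottom vs b2, b3):
Let Row play Middle with probability p. Expected payoff against b2: 8p + 5(1−p) = 3p + 5; against b3: 1p + 7(1−p) = −6p + 7.
Setting these equal: 3p + 5 = −6p + 7 ⇒ 9p = 2 ⇒ p = 2/9, and the value is (3)·(2/9) + 5 = 17/3.
For Column: with q = P(b2), equating Middle's and Bottom's payoffs gives 7q + 1 = −2q + 7 ⇒ q = 2/3.

7/9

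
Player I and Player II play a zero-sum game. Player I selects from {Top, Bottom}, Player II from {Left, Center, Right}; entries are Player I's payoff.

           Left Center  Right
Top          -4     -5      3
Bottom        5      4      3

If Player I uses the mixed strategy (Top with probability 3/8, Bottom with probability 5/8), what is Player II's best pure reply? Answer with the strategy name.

Center

If Player II plays Left, Player I's expected payoff is (3/8)·(-4) + (5/8)·5 = 13/8.
If Player II plays Center, Player I's expected payoff is (3/8)·(-5) + (5/8)·4 = 5/8.
If Player II plays Right, Player I's expected payoff is (3/8)·3 + (5/8)·3 = 3.
Player II minimizes Player I's payoff; the smallest is 5/8, so the best response is Center.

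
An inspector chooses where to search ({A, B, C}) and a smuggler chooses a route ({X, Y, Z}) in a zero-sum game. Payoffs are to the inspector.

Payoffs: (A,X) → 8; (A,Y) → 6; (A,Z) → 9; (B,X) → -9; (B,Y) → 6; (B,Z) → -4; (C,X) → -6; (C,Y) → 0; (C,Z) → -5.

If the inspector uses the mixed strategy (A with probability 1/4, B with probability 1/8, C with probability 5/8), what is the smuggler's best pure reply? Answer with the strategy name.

X

If the smuggler plays X, the inspector's expected payoff is (1/4)·8 + (1/8)·(-9) + (5/8)·(-6) = -23/8.
If the smuggler plays Y, the inspector's expected payoff is (1/4)·6 + (1/8)·6 + (5/8)·0 = 9/4.
If the smuggler plays Z, the inspector's expected payoff is (1/4)·9 + (1/8)·(-4) + (5/8)·(-5) = -11/8.
The smuggler minimizes the inspector's payoff; the smallest is -23/8, so the best response is X.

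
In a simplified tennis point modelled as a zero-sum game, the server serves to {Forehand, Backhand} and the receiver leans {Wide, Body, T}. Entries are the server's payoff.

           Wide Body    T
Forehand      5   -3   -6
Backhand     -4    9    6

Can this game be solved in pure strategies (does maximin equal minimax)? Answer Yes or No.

No

Row minima: Forehand → -6, Backhand → -4; maximin = -4.
Column maxima: Wide → 5, Body → 9, T → 6; minimax = 5.
-4 ≠ 5, so no pure-strategy equilibrium exists.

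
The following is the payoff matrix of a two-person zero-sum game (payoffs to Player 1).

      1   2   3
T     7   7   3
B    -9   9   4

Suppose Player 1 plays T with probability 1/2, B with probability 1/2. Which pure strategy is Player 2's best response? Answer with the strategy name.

1

If Player 2 plays 1, Player 1's expected payoff is (1/2)·7 + (1/2)·(-9) = -1.
If Player 2 plays 2, Player 1's expected payoff is (1/2)·7 + (1/2)·9 = 8.
If Player 2 plays 3, Player 1's expected payoff is (1/2)·3 + (1/2)·4 = 7/2.
Player 2 minimizes Player 1's payoff; the smallest is -1, so the best response is 1.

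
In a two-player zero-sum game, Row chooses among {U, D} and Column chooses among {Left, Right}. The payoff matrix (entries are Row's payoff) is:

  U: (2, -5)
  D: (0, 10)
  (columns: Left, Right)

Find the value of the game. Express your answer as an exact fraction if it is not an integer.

Row minima: U → -5, D → 0; maximin = 0.
Column maxima: Left → 2, Right → 10; minimax = 2.
0 ≠ 2, so there is no saddle point; optimal play is mixed.
Let Row play U with probability p. Expected payoff against Left: 2p + 0(1−p) = 2p; against Right: (-5)p + 10(1−p) = −15p + 10.
Setting these equal: 2p = −15p + 10 ⇒ 17p = 10 ⇒ p = 10/17, and the value is (2)·(10/17) = 20/17.
For Column: with q = P(Left), equating U's and D's payoffs gives 7q − 5 = −10q + 10 ⇒ q = 15/17.

20/17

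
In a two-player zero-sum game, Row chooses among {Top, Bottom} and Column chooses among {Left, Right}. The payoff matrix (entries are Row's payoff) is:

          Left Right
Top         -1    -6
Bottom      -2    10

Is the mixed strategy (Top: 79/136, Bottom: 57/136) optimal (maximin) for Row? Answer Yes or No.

Against Left this mix gives (79/136)·(-1) + (57/136)·(-2) = -193/136.
Against Right this mix gives (79/136)·(-6) + (57/136)·10 = 12/17.
Column will play Left, holding Row to -193/136. Shifting weight toward the row that does better against Left would raise this floor (the equalizing mix achieves -22/17 against both Left and Right), so the proposed strategy is not optimal.

No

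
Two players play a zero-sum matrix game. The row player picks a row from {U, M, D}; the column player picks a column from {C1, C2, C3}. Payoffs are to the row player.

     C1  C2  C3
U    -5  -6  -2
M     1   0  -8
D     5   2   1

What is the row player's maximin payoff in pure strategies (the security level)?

Row minima: U → -6, M → -8, D → 1.
The best of these is 1.

1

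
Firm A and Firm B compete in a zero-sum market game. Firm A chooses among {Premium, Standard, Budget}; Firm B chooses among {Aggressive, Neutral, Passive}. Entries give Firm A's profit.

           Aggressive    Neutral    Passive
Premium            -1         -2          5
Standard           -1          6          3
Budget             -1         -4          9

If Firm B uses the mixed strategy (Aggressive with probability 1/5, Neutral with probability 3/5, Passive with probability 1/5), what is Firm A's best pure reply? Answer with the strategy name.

Standard

Expected payoff of Premium: (1/5)·(-1) + (3/5)·(-2) + (1/5)·5 = -2/5.
Expected payoff of Standard: (1/5)·(-1) + (3/5)·6 + (1/5)·3 = 4.
Expected payoff of Budget: (1/5)·(-1) + (3/5)·(-4) + (1/5)·9 = -4/5.
The largest is 4, so Firm A's best response is Standard.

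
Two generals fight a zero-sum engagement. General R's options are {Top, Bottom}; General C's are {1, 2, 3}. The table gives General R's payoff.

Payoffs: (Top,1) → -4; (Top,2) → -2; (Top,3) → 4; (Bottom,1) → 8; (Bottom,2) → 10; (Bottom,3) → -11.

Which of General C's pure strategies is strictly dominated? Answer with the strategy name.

1 holds General R's payoff strictly below 2 in every row: -4 < -2, 8 < 10.
So 2 is strictly dominated for General C.

2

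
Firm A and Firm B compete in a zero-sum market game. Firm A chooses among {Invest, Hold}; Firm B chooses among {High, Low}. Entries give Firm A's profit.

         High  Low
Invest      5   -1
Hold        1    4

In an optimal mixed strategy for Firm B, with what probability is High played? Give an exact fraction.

Row minima: Invest → -1, Hold → 1; maximin = 1.
Column maxima: High → 5, Low → 4; minimax = 4.
1 ≠ 4, so there is no saddle point; optimal play is mixed.
Let Firm A play Invest with probability p. Expected payoff against High: 5p + 1(1−p) = 4p + 1; against Low: (-1)p + 4(1−p) = −5p + 4.
Setting these equal: 4p + 1 = −5p + 4 ⇒ 9p = 3 ⇒ p = 1/3, and the value is (4)·(1/3) + 1 = 7/3.
For Firm B: with q = P(High), equating Invest's and Hold's payoffs gives 6q − 1 = −3q + 4 ⇒ q = 5/9.

5/9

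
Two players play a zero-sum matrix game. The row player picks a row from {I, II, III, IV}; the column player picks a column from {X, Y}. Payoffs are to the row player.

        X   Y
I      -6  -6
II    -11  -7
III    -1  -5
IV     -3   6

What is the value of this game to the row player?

-21/13

Row minima: I → -6, II → -11, III → -5, IV → -3; maximin = -3.
Column maxima: X → -1, Y → 6; minimax = -1.
-3 ≠ -1, so there is no saddle point; optimal play is mixed.
I is strictly dominated by III, so the row player never plays it.
II is strictly dominated by III, so the row player never plays it.
On the remaining 2×2 (III, IV vs X, Y):
Let the row player play III with probability p. Expected payoff against X: (-1)p + (-3)(1−p) = 2p − 3; against Y: (-5)p + 6(1−p) = −11p + 6.
Setting these equal: 2p − 3 = −11p + 6 ⇒ 13p = 9 ⇒ p = 9/13, and the value is (2)·(9/13) − 3 = -21/13.
For the column player: with q = P(X), equating III's and IV's payoffs gives 4q − 5 = −9q + 6 ⇒ q = 11/13.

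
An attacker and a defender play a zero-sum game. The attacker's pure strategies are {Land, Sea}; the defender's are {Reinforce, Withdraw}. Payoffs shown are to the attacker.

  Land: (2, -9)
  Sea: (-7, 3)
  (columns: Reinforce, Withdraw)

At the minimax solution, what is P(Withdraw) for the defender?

3/7

Row minima: Land → -9, Sea → -7; maximin = -7.
Column maxima: Reinforce → 2, Withdraw → 3; minimax = 2.
-7 ≠ 2, so there is no saddle point; optimal play is mixed.
Let the attacker play Land with probability p. Expected payoff against Reinforce: 2p + (-7)(1−p) = 9p − 7; against Withdraw: (-9)p + 3(1−p) = −12p + 3.
Setting these equal: 9p − 7 = −12p + 3 ⇒ 21p = 10 ⇒ p = 10/21, and the value is (9)·(10/21) − 7 = -19/7.
For the defender: with q = P(Reinforce), equating Land's and Sea's payoffs gives 11q − 9 = −10q + 3 ⇒ q = 4/7.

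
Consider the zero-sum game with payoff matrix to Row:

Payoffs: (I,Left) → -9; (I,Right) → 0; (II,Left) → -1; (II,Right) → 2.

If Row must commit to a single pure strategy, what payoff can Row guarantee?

-1

Row minima: I → -9, II → -1.
The best of these is -1.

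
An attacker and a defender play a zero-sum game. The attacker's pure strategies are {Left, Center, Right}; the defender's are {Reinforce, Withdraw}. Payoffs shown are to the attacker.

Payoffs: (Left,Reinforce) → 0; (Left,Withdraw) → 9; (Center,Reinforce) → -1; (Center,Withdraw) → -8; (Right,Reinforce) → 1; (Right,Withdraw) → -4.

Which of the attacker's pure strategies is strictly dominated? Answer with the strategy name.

Left gives a strictly higher payoff than Center against every column: 0 > -1, 9 > -8.
So Center is strictly dominated and the attacker never plays it.

Center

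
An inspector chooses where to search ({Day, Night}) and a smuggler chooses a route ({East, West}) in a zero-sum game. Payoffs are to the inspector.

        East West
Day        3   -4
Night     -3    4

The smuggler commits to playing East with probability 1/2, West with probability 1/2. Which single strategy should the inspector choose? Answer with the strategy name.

Expected payoff of Day: (1/2)·3 + (1/2)·(-4) = -1/2.
Expected payoff of Night: (1/2)·(-3) + (1/2)·4 = 1/2.
The largest is 1/2, so the inspector's best response is Night.

Night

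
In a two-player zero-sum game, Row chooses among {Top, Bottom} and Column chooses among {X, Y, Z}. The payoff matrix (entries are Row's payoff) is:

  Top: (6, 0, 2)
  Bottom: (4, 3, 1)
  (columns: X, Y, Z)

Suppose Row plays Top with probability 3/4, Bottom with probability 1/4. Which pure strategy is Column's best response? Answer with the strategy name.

If Column plays X, Row's expected payoff is (3/4)·6 + (1/4)·4 = 11/2.
If Column plays Y, Row's expected payoff is (3/4)·0 + (1/4)·3 = 3/4.
If Column plays Z, Row's expected payoff is (3/4)·2 + (1/4)·1 = 7/4.
Column minimizes Row's payoff; the smallest is 3/4, so the best response is Y.

Y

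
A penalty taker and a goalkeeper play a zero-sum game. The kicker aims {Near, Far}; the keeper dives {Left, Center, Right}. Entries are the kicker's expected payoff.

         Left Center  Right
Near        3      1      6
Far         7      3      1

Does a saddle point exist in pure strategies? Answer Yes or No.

Row minima: Near → 1, Far → 1; maximin = 1.
Column maxima: Left → 7, Center → 3, Right → 6; minimax = 3.
1 ≠ 3, so no pure-strategy equilibrium exists.

No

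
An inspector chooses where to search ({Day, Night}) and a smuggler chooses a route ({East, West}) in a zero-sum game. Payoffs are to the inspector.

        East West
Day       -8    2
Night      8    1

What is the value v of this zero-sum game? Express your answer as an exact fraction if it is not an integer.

24/17

Row minima: Day → -8, Night → 1; maximin = 1.
Column maxima: East → 8, West → 2; minimax = 2.
1 ≠ 2, so there is no saddle point; optimal play is mixed.
Let the inspector play Day with probability p. Expected payoff against East: (-8)p + 8(1−p) = −16p + 8; against West: 2p + 1(1−p) = p + 1.
Setting these equal: −16p + 8 = p + 1 ⇒ −17p = -7 ⇒ p = 7/17, and the value is (-16)·(7/17) + 8 = 24/17.
For the smuggler: with q = P(East), equating Day's and Night's payoffs gives −10q + 2 = 7q + 1 ⇒ q = 1/17.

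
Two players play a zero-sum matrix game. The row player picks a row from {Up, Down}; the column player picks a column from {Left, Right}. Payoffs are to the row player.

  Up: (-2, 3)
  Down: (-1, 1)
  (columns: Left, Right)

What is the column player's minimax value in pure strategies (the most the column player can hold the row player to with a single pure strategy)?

-1

Column maxima: Left → -1, Right → 3.
The smallest of these is -1.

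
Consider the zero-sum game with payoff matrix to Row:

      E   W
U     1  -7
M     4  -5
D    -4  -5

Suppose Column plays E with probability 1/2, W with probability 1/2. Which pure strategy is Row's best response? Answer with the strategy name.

Expected payoff of U: (1/2)·1 + (1/2)·(-7) = -3.
Expected payoff of M: (1/2)·4 + (1/2)·(-5) = -1/2.
Expected payoff of D: (1/2)·(-4) + (1/2)·(-5) = -9/2.
The largest is -1/2, so Row's best response is M.

M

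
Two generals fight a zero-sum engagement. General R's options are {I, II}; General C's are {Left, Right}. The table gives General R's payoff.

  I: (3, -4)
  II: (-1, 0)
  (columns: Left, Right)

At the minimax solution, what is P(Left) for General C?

Row minima: I → -4, II → -1; maximin = -1.
Column maxima: Left → 3, Right → 0; minimax = 0.
-1 ≠ 0, so there is no saddle point; optimal play is mixed.
Let General R play I with probability p. Expected payoff against Left: 3p + (-1)(1−p) = 4p − 1; against Right: (-4)p + 0(1−p) = −4p.
Setting these equal: 4p − 1 = −4p ⇒ 8p = 1 ⇒ p = 1/8, and the value is (4)·(1/8) − 1 = -1/2.
For General C: with q = P(Left), equating I's and II's payoffs gives 7q − 4 = −q ⇒ q = 1/2.

1/2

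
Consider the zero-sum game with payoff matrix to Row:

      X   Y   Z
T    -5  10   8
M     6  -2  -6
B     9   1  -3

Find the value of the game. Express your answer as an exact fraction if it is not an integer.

Row minima: T → -5, M → -6, B → -3; maximin = -3.
Column maxima: X → 9, Y → 10, Z → 8; minimax = 8.
-3 ≠ 8, so there is no saddle point; optimal play is mixed.
M is strictly dominated by B, so Row never plays it.
Y is strictly dominated by Z (it gives Row strictly more in every row), so Column never plays it.
On the remaining 2×2 (T, B vs X, Z):
Let Row play T with probability p. Expected payoff against X: (-5)p + 9(1−p) = −14p + 9; against Z: 8p + (-3)(1−p) = 11p − 3.
Setting these equal: −14p + 9 = 11p − 3 ⇒ −25p = -12 ⇒ p = 12/25, and the value is (-14)·(12/25) + 9 = 57/25.
For Column: with q = P(X), equating T's and B's payoffs gives −13q + 8 = 12q − 3 ⇒ q = 11/25.

57/25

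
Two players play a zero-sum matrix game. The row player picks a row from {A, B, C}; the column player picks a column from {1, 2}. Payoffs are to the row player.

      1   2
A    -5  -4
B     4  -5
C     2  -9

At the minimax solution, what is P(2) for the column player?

9/10

Row minima: A → -5, B → -5, C → -9; maximin = -5.
Column maxima: 1 → 4, 2 → -4; minimax = -4.
-5 ≠ -4, so there is no saddle point; optimal play is mixed.
C is strictly dominated by B, so the row player never plays it.
On the remaining 2×2 (A, B vs 1, 2):
Let the row player play A with probability p. Expected payoff against 1: (-5)p + 4(1−p) = −9p + 4; against 2: (-4)p + (-5)(1−p) = p − 5.
Setting these equal: −9p + 4 = p − 5 ⇒ −10p = -9 ⇒ p = 9/10, and the value is (-9)·(9/10) + 4 = -41/10.
For the column player: with q = P(1), equating A's and B's payoffs gives −q − 4 = 9q − 5 ⇒ q = 1/10.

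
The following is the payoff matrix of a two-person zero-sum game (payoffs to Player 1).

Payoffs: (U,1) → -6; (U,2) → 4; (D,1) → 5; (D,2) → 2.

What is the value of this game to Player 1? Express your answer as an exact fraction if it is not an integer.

Row minima: U → -6, D → 2; maximin = 2.
Column maxima: 1 → 5, 2 → 4; minimax = 4.
2 ≠ 4, so there is no saddle point; optimal play is mixed.
Let Player 1 play U with probability p. Expected payoff against 1: (-6)p + 5(1−p) = −11p + 5; against 2: 4p + 2(1−p) = 2p + 2.
Setting these equal: −11p + 5 = 2p + 2 ⇒ −13p = -3 ⇒ p = 3/13, and the value is (-11)·(3/13) + 5 = 32/13.
For Player 2: with q = P(1), equating U's and D's payoffs gives −10q + 4 = 3q + 2 ⇒ q = 2/13.

32/13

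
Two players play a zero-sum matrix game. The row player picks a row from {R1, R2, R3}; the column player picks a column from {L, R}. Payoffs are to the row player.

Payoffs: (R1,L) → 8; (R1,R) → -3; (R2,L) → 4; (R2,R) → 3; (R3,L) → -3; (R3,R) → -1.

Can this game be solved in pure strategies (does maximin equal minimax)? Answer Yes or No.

Row minima: R1 → -3, R2 → 3, R3 → -3; maximin = 3.
Column maxima: L → 8, R → 3; minimax = 3.
maximin = minimax = 3, so a saddle point exists.

Yes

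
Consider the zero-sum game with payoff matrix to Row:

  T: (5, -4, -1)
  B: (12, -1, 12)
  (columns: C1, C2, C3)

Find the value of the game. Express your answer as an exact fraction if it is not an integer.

-1

Row minima: T → -4, B → -1; maximin = -1.
Column maxima: C1 → 12, C2 → -1, C3 → 12; minimax = -1.
Since maximin = minimax = -1, there is a saddle point and the value is -1.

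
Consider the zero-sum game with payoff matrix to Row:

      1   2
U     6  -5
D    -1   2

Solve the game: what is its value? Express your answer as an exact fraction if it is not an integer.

1/2

Row minima: U → -5, D → -1; maximin = -1.
Column maxima: 1 → 6, 2 → 2; minimax = 2.
-1 ≠ 2, so there is no saddle point; optimal play is mixed.
Let Row play U with probability p. Expected payoff against 1: 6p + (-1)(1−p) = 7p − 1; against 2: (-5)p + 2(1−p) = −7p + 2.
Setting these equal: 7p − 1 = −7p + 2 ⇒ 14p = 3 ⇒ p = 3/14, and the value is (7)·(3/14) − 1 = 1/2.
For Column: with q = P(1), equating U's and D's payoffs gives 11q − 5 = −3q + 2 ⇒ q = 1/2.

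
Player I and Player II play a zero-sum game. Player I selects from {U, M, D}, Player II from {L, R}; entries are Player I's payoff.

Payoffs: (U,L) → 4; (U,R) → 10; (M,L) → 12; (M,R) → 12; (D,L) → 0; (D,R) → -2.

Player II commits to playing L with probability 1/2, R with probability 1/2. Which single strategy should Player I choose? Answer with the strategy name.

M

Expected payoff of U: (1/2)·4 + (1/2)·10 = 7.
Expected payoff of M: (1/2)·12 + (1/2)·12 = 12.
Expected payoff of D: (1/2)·0 + (1/2)·(-2) = -1.
The largest is 12, so Player I's best response is M.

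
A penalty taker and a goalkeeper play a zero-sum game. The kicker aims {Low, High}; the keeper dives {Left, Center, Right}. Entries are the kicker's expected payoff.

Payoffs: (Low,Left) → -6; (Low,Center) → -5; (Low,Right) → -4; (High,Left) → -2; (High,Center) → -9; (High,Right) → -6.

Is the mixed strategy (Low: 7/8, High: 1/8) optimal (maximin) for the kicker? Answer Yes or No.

Yes

Against Left this mix gives (7/8)·(-6) + (1/8)·(-2) = -11/2.
Against Center this mix gives (7/8)·(-5) + (1/8)·(-9) = -11/2.
Against Right this mix gives (7/8)·(-4) + (1/8)·(-6) = -17/4.
All of the keeper's active replies (Left, Center) yield -11/2, and no column does worse for the kicker. The mix makes the keeper indifferent and guarantees -11/2, so it is optimal.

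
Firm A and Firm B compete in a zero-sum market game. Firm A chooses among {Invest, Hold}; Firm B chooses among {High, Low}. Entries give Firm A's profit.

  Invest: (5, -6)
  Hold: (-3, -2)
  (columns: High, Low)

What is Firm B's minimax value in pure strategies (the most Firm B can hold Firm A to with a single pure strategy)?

Column maxima: High → 5, Low → -2.
The smallest of these is -2.

-2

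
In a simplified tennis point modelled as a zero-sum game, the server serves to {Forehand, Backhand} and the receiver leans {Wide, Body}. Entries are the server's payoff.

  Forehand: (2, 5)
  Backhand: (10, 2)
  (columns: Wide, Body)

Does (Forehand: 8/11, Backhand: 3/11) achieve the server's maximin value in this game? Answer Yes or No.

Yes

Against Wide this mix gives (8/11)·2 + (3/11)·10 = 46/11.
Against Body this mix gives (8/11)·5 + (3/11)·2 = 46/11.
All of the receiver's active replies (Wide, Body) yield 46/11, and no column does worse for the server. The mix makes the receiver indifferent and guarantees 46/11, so it is optimal.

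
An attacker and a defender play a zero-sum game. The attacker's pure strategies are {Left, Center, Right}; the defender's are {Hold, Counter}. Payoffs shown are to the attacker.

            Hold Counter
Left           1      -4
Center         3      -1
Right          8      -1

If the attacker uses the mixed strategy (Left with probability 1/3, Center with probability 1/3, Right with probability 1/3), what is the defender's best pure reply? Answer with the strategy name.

If the defender plays Hold, the attacker's expected payoff is (1/3)·1 + (1/3)·3 + (1/3)·8 = 4.
If the defender plays Counter, the attacker's expected payoff is (1/3)·(-4) + (1/3)·(-1) + (1/3)·(-1) = -2.
The defender minimizes the attacker's payoff; the smallest is -2, so the best response is Counter.

Counter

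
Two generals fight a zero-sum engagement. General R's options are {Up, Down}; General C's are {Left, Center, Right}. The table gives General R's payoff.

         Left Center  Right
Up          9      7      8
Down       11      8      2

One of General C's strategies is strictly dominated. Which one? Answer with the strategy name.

Left

Center holds General R's payoff strictly below Left in every row: 7 < 9, 8 < 11.
So Left is strictly dominated for General C.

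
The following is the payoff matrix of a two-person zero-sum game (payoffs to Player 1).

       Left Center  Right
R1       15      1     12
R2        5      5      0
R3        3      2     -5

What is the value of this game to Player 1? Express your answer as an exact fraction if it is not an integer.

15/4

Row minima: R1 → 1, R2 → 0, R3 → -5; maximin = 1.
Column maxima: Left → 15, Center → 5, Right → 12; minimax = 5.
1 ≠ 5, so there is no saddle point; optimal play is mixed.
R3 is strictly dominated by R2, so Player 1 never plays it.
Left is strictly dominated by Right (it gives Player 1 strictly more in every row), so Player 2 never plays it.
On the remaining 2×2 (R1, R2 vs Center, Right):
Let Player 1 play R1 with probability p. Expected payoff against Center: 1p + 5(1−p) = −4p + 5; against Right: 12p + 0(1−p) = 12p.
Setting these equal: −4p + 5 = 12p ⇒ −16p = -5 ⇒ p = 5/16, and the value is (-4)·(5/16) + 5 = 15/4.
For Player 2: with q = P(Center), equating R1's and R2's payoffs gives −11q + 12 = 5q ⇒ q = 3/4.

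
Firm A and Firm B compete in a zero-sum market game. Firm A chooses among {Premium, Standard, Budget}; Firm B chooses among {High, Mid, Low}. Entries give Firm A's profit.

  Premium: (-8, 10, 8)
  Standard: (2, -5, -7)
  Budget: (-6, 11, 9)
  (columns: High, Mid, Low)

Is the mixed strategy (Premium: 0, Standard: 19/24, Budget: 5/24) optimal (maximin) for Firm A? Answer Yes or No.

Against High this mix gives (19/24)·2 + (5/24)·(-6) = 1/3.
Against Mid this mix gives (19/24)·(-5) + (5/24)·11 = -5/3.
Against Low this mix gives (19/24)·(-7) + (5/24)·9 = -11/3.
Firm B will play Low, holding Firm A to -11/3. Shifting weight toward the row that does better against Low would raise this floor (the equalizing mix achieves -1 against both Low and High), so the proposed strategy is not optimal.

No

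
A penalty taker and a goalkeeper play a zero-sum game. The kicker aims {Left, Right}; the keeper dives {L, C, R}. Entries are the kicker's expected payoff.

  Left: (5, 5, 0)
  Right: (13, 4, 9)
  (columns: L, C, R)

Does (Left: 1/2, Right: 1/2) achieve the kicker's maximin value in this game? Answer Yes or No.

Against L this mix gives (1/2)·5 + (1/2)·13 = 9.
Against C this mix gives (1/2)·5 + (1/2)·4 = 9/2.
Against R this mix gives (1/2)·0 + (1/2)·9 = 9/2.
All of the keeper's active replies (C, R) yield 9/2, and no column does worse for the kicker. The mix makes the keeper indifferent and guarantees 9/2, so it is optimal.

Yes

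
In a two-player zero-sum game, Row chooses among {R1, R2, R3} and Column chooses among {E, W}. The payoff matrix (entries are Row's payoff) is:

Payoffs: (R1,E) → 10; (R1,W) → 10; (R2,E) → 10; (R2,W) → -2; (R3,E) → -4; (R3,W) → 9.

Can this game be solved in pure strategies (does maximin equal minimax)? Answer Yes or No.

Yes

Row minima: R1 → 10, R2 → -2, R3 → -4; maximin = 10.
Column maxima: E → 10, W → 10; minimax = 10.
maximin = minimax = 10, so a saddle point exists.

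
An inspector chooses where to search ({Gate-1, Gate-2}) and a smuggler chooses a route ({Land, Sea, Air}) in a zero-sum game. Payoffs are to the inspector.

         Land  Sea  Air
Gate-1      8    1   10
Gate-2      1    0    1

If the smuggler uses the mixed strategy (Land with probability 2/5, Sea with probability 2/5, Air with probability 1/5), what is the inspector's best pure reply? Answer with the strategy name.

Gate-1

Expected payoff of Gate-1: (2/5)·8 + (2/5)·1 + (1/5)·10 = 28/5.
Expected payoff of Gate-2: (2/5)·1 + (2/5)·0 + (1/5)·1 = 3/5.
The largest is 28/5, so the inspector's best response is Gate-1.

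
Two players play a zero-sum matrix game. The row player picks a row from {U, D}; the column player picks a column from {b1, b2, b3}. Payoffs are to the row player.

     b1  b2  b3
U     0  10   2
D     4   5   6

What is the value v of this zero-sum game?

Row minima: U → 0, D → 4; maximin = 4.
Column maxima: b1 → 4, b2 → 10, b3 → 6; minimax = 4.
Since maximin = minimax = 4, there is a saddle point and the value is 4.

4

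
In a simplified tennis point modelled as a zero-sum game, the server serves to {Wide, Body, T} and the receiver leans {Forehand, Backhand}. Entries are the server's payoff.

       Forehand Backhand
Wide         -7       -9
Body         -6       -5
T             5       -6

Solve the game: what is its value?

Row minima: Wide → -9, Body → -6, T → -6; maximin = -6.
Column maxima: Forehand → 5, Backhand → -5; minimax = -5.
-6 ≠ -5, so there is no saddle point; optimal play is mixed.
Wide is strictly dominated by Body, so the server never plays it.
On the remaining 2×2 (Body, T vs Forehand, Backhand):
Let the server play Body with probability p. Expected payoff against Forehand: (-6)p + 5(1−p) = −11p + 5; against Backhand: (-5)p + (-6)(1−p) = p − 6.
Setting these equal: −11p + 5 = p − 6 ⇒ −12p = -11 ⇒ p = 11/12, and the value is (-11)·(11/12) + 5 = -61/12.
For the receiver: with q = P(Forehand), equating Body's and T's payoffs gives −q − 5 = 11q − 6 ⇒ q = 1/12.

-61/12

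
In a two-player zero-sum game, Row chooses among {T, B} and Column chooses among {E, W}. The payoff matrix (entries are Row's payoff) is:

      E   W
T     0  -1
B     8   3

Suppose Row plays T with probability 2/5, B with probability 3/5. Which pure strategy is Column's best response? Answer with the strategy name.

If Column plays E, Row's expected payoff is (2/5)·0 + (3/5)·8 = 24/5.
If Column plays W, Row's expected payoff is (2/5)·(-1) + (3/5)·3 = 7/5.
Column minimizes Row's payoff; the smallest is 7/5, so the best response is W.

W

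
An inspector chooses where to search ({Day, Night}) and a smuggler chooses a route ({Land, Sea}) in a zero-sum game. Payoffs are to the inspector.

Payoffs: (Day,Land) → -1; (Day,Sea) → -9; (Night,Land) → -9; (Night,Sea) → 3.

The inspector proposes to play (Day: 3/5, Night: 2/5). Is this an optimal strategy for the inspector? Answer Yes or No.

Yes

Against Land this mix gives (3/5)·(-1) + (2/5)·(-9) = -21/5.
Against Sea this mix gives (3/5)·(-9) + (2/5)·3 = -21/5.
All of the smuggler's active replies (Land, Sea) yield -21/5, and no column does worse for the inspector. The mix makes the smuggler indifferent and guarantees -21/5, so it is optimal.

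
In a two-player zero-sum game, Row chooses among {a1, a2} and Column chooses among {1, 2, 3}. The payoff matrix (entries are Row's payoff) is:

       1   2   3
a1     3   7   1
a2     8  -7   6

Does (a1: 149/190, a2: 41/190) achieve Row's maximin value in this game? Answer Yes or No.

Against 1 this mix gives (149/190)·3 + (41/190)·8 = 155/38.
Against 2 this mix gives (149/190)·7 + (41/190)·(-7) = 378/95.
Against 3 this mix gives (149/190)·1 + (41/190)·6 = 79/38.
Column will play 3, holding Row to 79/38. Shifting weight toward the row that does better against 3 would raise this floor (the equalizing mix achieves 49/19 against both 3 and 2), so the proposed strategy is not optimal.

No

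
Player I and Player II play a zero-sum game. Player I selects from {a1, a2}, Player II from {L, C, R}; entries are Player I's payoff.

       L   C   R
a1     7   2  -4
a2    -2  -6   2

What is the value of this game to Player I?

Row minima: a1 → -4, a2 → -6; maximin = -4.
Column maxima: L → 7, C → 2, R → 2; minimax = 2.
-4 ≠ 2, so there is no saddle point; optimal play is mixed.
L is strictly dominated by C (it gives Player I strictly more in every row), so Player II never plays it.
On the remaining 2×2 (a1, a2 vs C, R):
Let Player I play a1 with probability p. Expected payoff against C: 2p + (-6)(1−p) = 8p − 6; against R: (-4)p + 2(1−p) = −6p + 2.
Setting these equal: 8p − 6 = −6p + 2 ⇒ 14p = 8 ⇒ p = 4/7, and the value is (8)·(4/7) − 6 = -10/7.
For Player II: with q = P(C), equating a1's and a2's payoffs gives 6q − 4 = −8q + 2 ⇒ q = 3/7.

-10/7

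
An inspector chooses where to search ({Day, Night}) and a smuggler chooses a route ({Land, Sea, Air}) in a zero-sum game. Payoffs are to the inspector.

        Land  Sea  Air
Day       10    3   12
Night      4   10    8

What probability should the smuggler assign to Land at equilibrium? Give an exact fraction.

Row minima: Day → 3, Night → 4; maximin = 4.
Column maxima: Land → 10, Sea → 10, Air → 12; minimax = 10.
4 ≠ 10, so there is no saddle point; optimal play is mixed.
Air is strictly dominated by Land (it gives the inspector strictly more in every row), so the smuggler never plays it.
On the remaining 2×2 (Day, Night vs Land, Sea):
Let the inspector play Day with probability p. Expected payoff against Land: 10p + 4(1−p) = 6p + 4; against Sea: 3p + 10(1−p) = −7p + 10.
Setting these equal: 6p + 4 = −7p + 10 ⇒ 13p = 6 ⇒ p = 6/13, and the value is (6)·(6/13) + 4 = 88/13.
For the smuggler: with q = P(Land), equating Day's and Night's payoffs gives 7q + 3 = −6q + 10 ⇒ q = 7/13.

7/13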